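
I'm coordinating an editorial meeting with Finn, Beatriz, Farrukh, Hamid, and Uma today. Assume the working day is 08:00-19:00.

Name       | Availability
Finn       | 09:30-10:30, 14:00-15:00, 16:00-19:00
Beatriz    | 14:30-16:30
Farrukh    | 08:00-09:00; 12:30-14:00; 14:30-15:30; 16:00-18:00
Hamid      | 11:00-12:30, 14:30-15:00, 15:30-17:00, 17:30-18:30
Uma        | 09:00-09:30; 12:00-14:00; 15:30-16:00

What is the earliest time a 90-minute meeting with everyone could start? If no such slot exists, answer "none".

Finn ∩ Beatriz: 14:30-15:00, 16:00-16:30.
Finn ∩ Beatriz ∩ Farrukh: 14:30-15:00, 16:00-16:30.
Finn ∩ Beatriz ∩ Farrukh ∩ Hamid: 14:30-15:00, 16:00-16:30.
Finn ∩ Beatriz ∩ Farrukh ∩ Hamid ∩ Uma: ∅.
There is no time when everyone is free.
No common window is at least 90 minutes long.

none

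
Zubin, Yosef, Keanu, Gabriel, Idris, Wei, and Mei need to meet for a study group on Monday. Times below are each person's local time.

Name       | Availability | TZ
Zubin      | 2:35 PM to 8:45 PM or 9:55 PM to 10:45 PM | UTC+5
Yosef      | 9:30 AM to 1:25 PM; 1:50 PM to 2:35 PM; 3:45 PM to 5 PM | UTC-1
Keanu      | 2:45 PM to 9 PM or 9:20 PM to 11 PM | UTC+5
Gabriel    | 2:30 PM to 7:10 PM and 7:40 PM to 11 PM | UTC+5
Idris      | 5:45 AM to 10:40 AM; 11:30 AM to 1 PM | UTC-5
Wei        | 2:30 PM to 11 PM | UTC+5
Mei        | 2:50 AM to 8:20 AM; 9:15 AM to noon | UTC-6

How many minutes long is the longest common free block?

Zubin in UTC: 09:35-15:45, 16:55-17:45 (subtract 5h to convert from UTC+5).
Yosef in UTC: 10:30-14:25, 14:50-15:35, 16:45-18:00 (add 1h to convert from UTC-1).
Keanu in UTC: 09:45-16:00, 16:20-18:00 (subtract 5h to convert from UTC+5).
Gabriel in UTC: 09:30-14:10, 14:40-18:00 (subtract 5h to convert from UTC+5).
Idris in UTC: 10:45-15:40, 16:30-18:00 (add 5h to convert from UTC-5).
Wei in UTC: 09:30-18:00 (subtract 5h to convert from UTC+5).
Mei in UTC: 08:50-14:20, 15:15-18:00 (add 6h to convert from UTC-6).
Zubin ∩ Yosef: 10:30-14:25, 14:50-15:35, 16:55-17:45.
Zubin ∩ Yosef ∩ Keanu: 10:30-14:25, 14:50-15:35, 16:55-17:45.
Zubin ∩ Yosef ∩ Keanu ∩ Gabriel: 10:30-14:10, 14:50-15:35, 16:55-17:45.
Zubin ∩ Yosef ∩ Keanu ∩ Gabriel ∩ Idris: 10:45-14:10, 14:50-15:35, 16:55-17:45.
Zubin ∩ Yosef ∩ Keanu ∩ Gabriel ∩ Idris ∩ Wei: 10:45-14:10, 14:50-15:35, 16:55-17:45.
Zubin ∩ Yosef ∩ Keanu ∩ Gabriel ∩ Idris ∩ Wei ∩ Mei: 10:45-14:10, 15:15-15:35, 16:55-17:45.
Those are the intersection windows.
The longest is 10:45-14:10 at 205 minutes.

205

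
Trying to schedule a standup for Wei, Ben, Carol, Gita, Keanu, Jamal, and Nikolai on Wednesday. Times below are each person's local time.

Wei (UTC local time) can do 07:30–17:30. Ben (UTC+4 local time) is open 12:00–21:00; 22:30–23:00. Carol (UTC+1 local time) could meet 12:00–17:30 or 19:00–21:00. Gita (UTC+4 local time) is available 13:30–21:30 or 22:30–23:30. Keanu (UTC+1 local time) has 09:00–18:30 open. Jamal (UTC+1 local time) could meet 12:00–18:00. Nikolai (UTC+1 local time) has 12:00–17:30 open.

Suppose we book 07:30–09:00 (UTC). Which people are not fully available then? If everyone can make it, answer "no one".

Wei in UTC: 07:30-17:30.
Ben in UTC: 08:00-17:00, 18:30-19:00 (subtract 4h to convert from UTC+4).
Carol in UTC: 11:00-16:30, 18:00-20:00 (subtract 1h to convert from UTC+1).
Gita in UTC: 09:30-17:30, 18:30-19:30 (subtract 4h to convert from UTC+4).
Keanu in UTC: 08:00-17:30 (subtract 1h to convert from UTC+1).
Jamal in UTC: 11:00-17:00 (subtract 1h to convert from UTC+1).
Nikolai in UTC: 11:00-16:30 (subtract 1h to convert from UTC+1).
Wei: free for 07:30-09:00. Ben: not fully free for 07:30-09:00. Carol: not fully free for 07:30-09:00. Gita: not fully free for 07:30-09:00. Keanu: not fully free for 07:30-09:00. Jamal: not fully free for 07:30-09:00. Nikolai: not fully free for 07:30-09:00.

Ben, Carol, Gita, Jamal, Keanu, Nikolai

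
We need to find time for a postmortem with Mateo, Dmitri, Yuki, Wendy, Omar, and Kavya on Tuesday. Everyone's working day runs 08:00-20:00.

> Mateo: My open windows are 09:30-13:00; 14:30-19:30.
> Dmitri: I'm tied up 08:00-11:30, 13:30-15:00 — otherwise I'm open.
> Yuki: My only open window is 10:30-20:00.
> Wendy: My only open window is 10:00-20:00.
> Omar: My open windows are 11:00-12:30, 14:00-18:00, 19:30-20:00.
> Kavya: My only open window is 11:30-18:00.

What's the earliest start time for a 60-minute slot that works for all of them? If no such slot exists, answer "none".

11:30

Mateo free: 09:30-13:00, 14:30-19:30.
Dmitri free: 11:30-13:30, 15:00-20:00 (invert busy blocks within the working day).
Yuki free: 10:30-20:00.
Wendy free: 10:00-20:00.
Omar free: 11:00-12:30, 14:00-18:00, 19:30-20:00.
Kavya free: 11:30-18:00.
Mateo ∩ Dmitri: 11:30-13:00, 15:00-19:30.
Mateo ∩ Dmitri ∩ Yuki: 11:30-13:00, 15:00-19:30.
Mateo ∩ Dmitri ∩ Yuki ∩ Wendy: 11:30-13:00, 15:00-19:30.
Mateo ∩ Dmitri ∩ Yuki ∩ Wendy ∩ Omar: 11:30-12:30, 15:00-18:00.
Mateo ∩ Dmitri ∩ Yuki ∩ Wendy ∩ Omar ∩ Kavya: 11:30-12:30, 15:00-18:00.
Those are the intersection windows.
The first common window of at least 60 minutes is 11:30-12:30, so the earliest start is 11:30.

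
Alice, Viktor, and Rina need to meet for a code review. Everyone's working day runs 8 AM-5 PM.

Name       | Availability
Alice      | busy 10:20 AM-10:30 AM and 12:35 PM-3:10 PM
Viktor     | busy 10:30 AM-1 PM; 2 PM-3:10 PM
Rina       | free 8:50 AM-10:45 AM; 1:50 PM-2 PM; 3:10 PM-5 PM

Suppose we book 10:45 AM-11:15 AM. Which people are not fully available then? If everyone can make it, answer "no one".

Rina, Viktor

Alice free: 08:00-10:20, 10:30-12:35, 15:10-17:00 (invert busy blocks within the working day).
Viktor free: 08:00-10:30, 13:00-14:00, 15:10-17:00 (invert busy blocks within the working day).
Rina free: 08:50-10:45, 13:50-14:00, 15:10-17:00.
Alice: free for 10:45-11:15. Viktor: not fully free for 10:45-11:15. Rina: not fully free for 10:45-11:15.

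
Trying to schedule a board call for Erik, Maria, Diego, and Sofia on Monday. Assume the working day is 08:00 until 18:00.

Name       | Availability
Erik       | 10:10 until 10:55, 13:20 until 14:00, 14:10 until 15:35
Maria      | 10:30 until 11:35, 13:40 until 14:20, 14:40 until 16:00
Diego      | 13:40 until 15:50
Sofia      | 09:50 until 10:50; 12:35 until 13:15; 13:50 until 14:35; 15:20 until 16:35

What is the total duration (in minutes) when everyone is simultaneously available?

35

Erik ∩ Maria: 10:30-10:55, 13:40-14:00, 14:10-14:20, 14:40-15:35.
Erik ∩ Maria ∩ Diego: 13:40-14:00, 14:10-14:20, 14:40-15:35.
Erik ∩ Maria ∩ Diego ∩ Sofia: 13:50-14:00, 14:10-14:20, 15:20-15:35.
So the common availability across everyone is 13:50-14:00, 14:10-14:20, 15:20-15:35.
Summing the common windows: 10 + 10 + 15 = 35 minutes.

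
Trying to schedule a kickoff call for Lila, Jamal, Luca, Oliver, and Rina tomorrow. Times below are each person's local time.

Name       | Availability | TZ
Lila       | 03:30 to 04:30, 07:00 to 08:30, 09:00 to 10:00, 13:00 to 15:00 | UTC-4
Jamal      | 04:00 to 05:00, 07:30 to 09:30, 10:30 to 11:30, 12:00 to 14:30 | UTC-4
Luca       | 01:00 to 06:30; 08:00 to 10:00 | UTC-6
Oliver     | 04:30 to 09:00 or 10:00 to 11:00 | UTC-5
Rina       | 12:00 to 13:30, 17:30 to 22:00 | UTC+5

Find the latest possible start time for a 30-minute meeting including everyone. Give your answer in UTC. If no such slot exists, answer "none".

Lila in UTC: 07:30-08:30, 11:00-12:30, 13:00-14:00, 17:00-19:00 (add 4h to convert from UTC-4).
Jamal in UTC: 08:00-09:00, 11:30-13:30, 14:30-15:30, 16:00-18:30 (add 4h to convert from UTC-4).
Luca in UTC: 07:00-12:30, 14:00-16:00 (add 6h to convert from UTC-6).
Oliver in UTC: 09:30-14:00, 15:00-16:00 (add 5h to convert from UTC-5).
Rina in UTC: 07:00-08:30, 12:30-17:00 (subtract 5h to convert from UTC+5).
Lila ∩ Jamal: 08:00-08:30, 11:30-12:30, 13:00-13:30, 17:00-18:30.
Lila ∩ Jamal ∩ Luca: 08:00-08:30, 11:30-12:30.
Lila ∩ Jamal ∩ Luca ∩ Oliver: 11:30-12:30.
Lila ∩ Jamal ∩ Luca ∩ Oliver ∩ Rina: ∅.
There is no time when everyone is free.
No common window is at least 30 minutes long.

none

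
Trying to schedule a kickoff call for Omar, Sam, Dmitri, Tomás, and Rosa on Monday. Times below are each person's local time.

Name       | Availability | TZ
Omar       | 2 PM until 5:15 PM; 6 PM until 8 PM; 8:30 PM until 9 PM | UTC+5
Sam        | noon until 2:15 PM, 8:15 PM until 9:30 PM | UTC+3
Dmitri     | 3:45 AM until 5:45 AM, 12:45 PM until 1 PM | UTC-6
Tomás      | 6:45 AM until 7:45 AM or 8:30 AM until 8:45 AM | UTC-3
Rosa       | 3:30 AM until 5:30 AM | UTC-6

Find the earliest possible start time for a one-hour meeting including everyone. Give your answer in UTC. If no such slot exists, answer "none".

Omar in UTC: 09:00-12:15, 13:00-15:00, 15:30-16:00 (subtract 5h to convert from UTC+5).
Sam in UTC: 09:00-11:15, 17:15-18:30 (subtract 3h to convert from UTC+3).
Dmitri in UTC: 09:45-11:45, 18:45-19:00 (add 6h to convert from UTC-6).
Tomás in UTC: 09:45-10:45, 11:30-11:45 (add 3h to convert from UTC-3).
Rosa in UTC: 09:30-11:30 (add 6h to convert from UTC-6).
Omar ∩ Sam: 09:00-11:15.
Omar ∩ Sam ∩ Dmitri: 09:45-11:15.
Omar ∩ Sam ∩ Dmitri ∩ Tomás: 09:45-10:45.
Omar ∩ Sam ∩ Dmitri ∩ Tomás ∩ Rosa: 09:45-10:45.
So the common availability across everyone is 09:45-10:45.
The first common window of at least 60 minutes is 09:45-10:45, so the earliest start is 09:45.

09:45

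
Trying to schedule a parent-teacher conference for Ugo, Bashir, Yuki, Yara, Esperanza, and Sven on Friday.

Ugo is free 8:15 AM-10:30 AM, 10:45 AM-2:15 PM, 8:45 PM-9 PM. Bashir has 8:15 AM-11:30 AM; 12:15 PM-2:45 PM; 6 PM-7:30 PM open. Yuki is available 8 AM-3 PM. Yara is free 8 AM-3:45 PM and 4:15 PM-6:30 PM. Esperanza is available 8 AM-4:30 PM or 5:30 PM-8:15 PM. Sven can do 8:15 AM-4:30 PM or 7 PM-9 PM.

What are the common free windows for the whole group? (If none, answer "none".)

08:15-10:30, 10:45-11:30, 12:15-14:15

Ugo ∩ Bashir: 08:15-10:30, 10:45-11:30, 12:15-14:15.
Ugo ∩ Bashir ∩ Yuki: 08:15-10:30, 10:45-11:30, 12:15-14:15.
Ugo ∩ Bashir ∩ Yuki ∩ Yara: 08:15-10:30, 10:45-11:30, 12:15-14:15.
Ugo ∩ Bashir ∩ Yuki ∩ Yara ∩ Esperanza: 08:15-10:30, 10:45-11:30, 12:15-14:15.
Ugo ∩ Bashir ∩ Yuki ∩ Yara ∩ Esperanza ∩ Sven: 08:15-10:30, 10:45-11:30, 12:15-14:15.
So the common availability across everyone is 08:15-10:30, 10:45-11:30, 12:15-14:15.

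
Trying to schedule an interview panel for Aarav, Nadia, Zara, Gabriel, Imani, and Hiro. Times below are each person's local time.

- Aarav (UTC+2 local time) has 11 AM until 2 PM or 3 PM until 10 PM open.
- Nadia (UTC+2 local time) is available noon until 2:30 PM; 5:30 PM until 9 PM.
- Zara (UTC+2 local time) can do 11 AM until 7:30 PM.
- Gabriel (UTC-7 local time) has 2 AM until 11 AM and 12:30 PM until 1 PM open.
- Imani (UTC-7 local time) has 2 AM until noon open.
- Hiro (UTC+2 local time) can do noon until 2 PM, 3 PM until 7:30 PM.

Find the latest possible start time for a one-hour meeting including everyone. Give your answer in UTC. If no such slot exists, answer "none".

16:30

Aarav in UTC: 09:00-12:00, 13:00-20:00 (subtract 2h to convert from UTC+2).
Nadia in UTC: 10:00-12:30, 15:30-19:00 (subtract 2h to convert from UTC+2).
Zara in UTC: 09:00-17:30 (subtract 2h to convert from UTC+2).
Gabriel in UTC: 09:00-18:00, 19:30-20:00 (add 7h to convert from UTC-7).
Imani in UTC: 09:00-19:00 (add 7h to convert from UTC-7).
Hiro in UTC: 10:00-12:00, 13:00-17:30 (subtract 2h to convert from UTC+2).
Aarav ∩ Nadia: 10:00-12:00, 15:30-19:00.
Aarav ∩ Nadia ∩ Zara: 10:00-12:00, 15:30-17:30.
Aarav ∩ Nadia ∩ Zara ∩ Gabriel: 10:00-12:00, 15:30-17:30.
Aarav ∩ Nadia ∩ Zara ∩ Gabriel ∩ Imani: 10:00-12:00, 15:30-17:30.
Aarav ∩ Nadia ∩ Zara ∩ Gabriel ∩ Imani ∩ Hiro: 10:00-12:00, 15:30-17:30.
The last common window of at least 60 minutes is 15:30-17:30; a 60-minute meeting can start as late as 16:30 and still end by 17:30.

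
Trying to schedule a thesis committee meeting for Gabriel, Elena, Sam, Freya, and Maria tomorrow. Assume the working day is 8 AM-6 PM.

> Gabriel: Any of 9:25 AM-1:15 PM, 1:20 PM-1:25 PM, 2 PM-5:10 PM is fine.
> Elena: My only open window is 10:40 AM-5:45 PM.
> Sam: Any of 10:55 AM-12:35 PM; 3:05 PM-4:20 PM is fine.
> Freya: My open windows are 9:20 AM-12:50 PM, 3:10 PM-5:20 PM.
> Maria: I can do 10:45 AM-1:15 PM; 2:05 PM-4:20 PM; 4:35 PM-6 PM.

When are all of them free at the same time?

Gabriel ∩ Elena: 10:40-13:15, 13:20-13:25, 14:00-17:10.
Gabriel ∩ Elena ∩ Sam: 10:55-12:35, 15:05-16:20.
Gabriel ∩ Elena ∩ Sam ∩ Freya: 10:55-12:35, 15:10-16:20.
Gabriel ∩ Elena ∩ Sam ∩ Freya ∩ Maria: 10:55-12:35, 15:10-16:20.
Those are the intersection windows.

10:55-12:35, 15:10-16:20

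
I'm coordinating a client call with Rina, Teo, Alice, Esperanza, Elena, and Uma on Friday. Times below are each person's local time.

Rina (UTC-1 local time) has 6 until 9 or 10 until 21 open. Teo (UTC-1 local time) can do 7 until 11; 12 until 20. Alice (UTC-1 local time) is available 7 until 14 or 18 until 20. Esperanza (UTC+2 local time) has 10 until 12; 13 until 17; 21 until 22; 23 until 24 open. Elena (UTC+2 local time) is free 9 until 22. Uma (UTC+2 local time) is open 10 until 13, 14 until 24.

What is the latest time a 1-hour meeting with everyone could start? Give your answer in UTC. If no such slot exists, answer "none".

Rina in UTC: 07:00-10:00, 11:00-22:00 (add 1h to convert from UTC-1).
Teo in UTC: 08:00-12:00, 13:00-21:00 (add 1h to convert from UTC-1).
Alice in UTC: 08:00-15:00, 19:00-21:00 (add 1h to convert from UTC-1).
Esperanza in UTC: 08:00-10:00, 11:00-15:00, 19:00-20:00, 21:00-22:00 (subtract 2h to convert from UTC+2).
Elena in UTC: 07:00-20:00 (subtract 2h to convert from UTC+2).
Uma in UTC: 08:00-11:00, 12:00-22:00 (subtract 2h to convert from UTC+2).
Rina ∩ Teo: 08:00-10:00, 11:00-12:00, 13:00-21:00.
Rina ∩ Teo ∩ Alice: 08:00-10:00, 11:00-12:00, 13:00-15:00, 19:00-21:00.
Rina ∩ Teo ∩ Alice ∩ Esperanza: 08:00-10:00, 11:00-12:00, 13:00-15:00, 19:00-20:00.
Rina ∩ Teo ∩ Alice ∩ Esperanza ∩ Elena: 08:00-10:00, 11:00-12:00, 13:00-15:00, 19:00-20:00.
Rina ∩ Teo ∩ Alice ∩ Esperanza ∩ Elena ∩ Uma: 08:00-10:00, 13:00-15:00, 19:00-20:00.
So the common availability across everyone is 08:00-10:00, 13:00-15:00, 19:00-20:00.
The last common window of at least 60 minutes is 19:00-20:00; a 60-minute meeting can start as late as 19:00 and still end by 20:00.

19:00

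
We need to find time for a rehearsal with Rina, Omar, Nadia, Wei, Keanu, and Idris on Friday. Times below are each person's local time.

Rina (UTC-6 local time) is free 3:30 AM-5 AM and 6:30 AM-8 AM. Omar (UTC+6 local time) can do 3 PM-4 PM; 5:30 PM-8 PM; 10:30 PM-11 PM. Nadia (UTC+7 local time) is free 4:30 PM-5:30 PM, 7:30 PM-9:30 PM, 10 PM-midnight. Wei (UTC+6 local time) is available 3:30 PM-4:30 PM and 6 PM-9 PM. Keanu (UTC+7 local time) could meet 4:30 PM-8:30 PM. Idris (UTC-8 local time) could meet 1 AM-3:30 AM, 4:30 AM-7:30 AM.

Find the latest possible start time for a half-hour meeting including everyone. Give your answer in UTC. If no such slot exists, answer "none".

Rina in UTC: 09:30-11:00, 12:30-14:00 (add 6h to convert from UTC-6).
Omar in UTC: 09:00-10:00, 11:30-14:00, 16:30-17:00 (subtract 6h to convert from UTC+6).
Nadia in UTC: 09:30-10:30, 12:30-14:30, 15:00-17:00 (subtract 7h to convert from UTC+7).
Wei in UTC: 09:30-10:30, 12:00-15:00 (subtract 6h to convert from UTC+6).
Keanu in UTC: 09:30-13:30 (subtract 7h to convert from UTC+7).
Idris in UTC: 09:00-11:30, 12:30-15:30 (add 8h to convert from UTC-8).
Rina ∩ Omar: 09:30-10:00, 12:30-14:00.
Rina ∩ Omar ∩ Nadia: 09:30-10:00, 12:30-14:00.
Rina ∩ Omar ∩ Nadia ∩ Wei: 09:30-10:00, 12:30-14:00.
Rina ∩ Omar ∩ Nadia ∩ Wei ∩ Keanu: 09:30-10:00, 12:30-13:30.
Rina ∩ Omar ∩ Nadia ∩ Wei ∩ Keanu ∩ Idris: 09:30-10:00, 12:30-13:30.
The last common window of at least 30 minutes is 12:30-13:30; a 30-minute meeting can start as late as 13:00 and still end by 13:30.

13:00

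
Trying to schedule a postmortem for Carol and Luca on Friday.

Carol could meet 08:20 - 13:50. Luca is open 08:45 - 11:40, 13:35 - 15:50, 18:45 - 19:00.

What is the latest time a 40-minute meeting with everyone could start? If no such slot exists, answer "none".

11:00

Carol ∩ Luca: 08:45-11:40, 13:35-13:50.
The last common window of at least 40 minutes is 08:45-11:40; a 40-minute meeting can start as late as 11:00 and still end by 11:40.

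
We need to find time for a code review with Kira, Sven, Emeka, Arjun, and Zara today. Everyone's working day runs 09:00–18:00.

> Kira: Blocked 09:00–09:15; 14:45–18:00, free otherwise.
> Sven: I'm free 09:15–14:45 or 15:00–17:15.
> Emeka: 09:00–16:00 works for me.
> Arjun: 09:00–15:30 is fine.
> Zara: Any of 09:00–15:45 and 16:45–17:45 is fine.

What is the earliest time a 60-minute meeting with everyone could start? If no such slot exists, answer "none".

Kira free: 09:15-14:45 (invert busy blocks within the working day).
Sven free: 09:15-14:45, 15:00-17:15.
Emeka free: 09:00-16:00.
Arjun free: 09:00-15:30.
Zara free: 09:00-15:45, 16:45-17:45.
Kira ∩ Sven: 09:15-14:45.
Kira ∩ Sven ∩ Emeka: 09:15-14:45.
Kira ∩ Sven ∩ Emeka ∩ Arjun: 09:15-14:45.
Kira ∩ Sven ∩ Emeka ∩ Arjun ∩ Zara: 09:15-14:45.
The first common window of at least 60 minutes is 09:15-14:45, so the earliest start is 09:15.

09:15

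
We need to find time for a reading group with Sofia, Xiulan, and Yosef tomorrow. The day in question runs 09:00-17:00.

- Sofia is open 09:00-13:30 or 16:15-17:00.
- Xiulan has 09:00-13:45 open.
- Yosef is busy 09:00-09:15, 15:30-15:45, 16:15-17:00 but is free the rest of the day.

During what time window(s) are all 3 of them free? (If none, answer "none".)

09:15-13:30

Sofia free: 09:00-13:30, 16:15-17:00.
Xiulan free: 09:00-13:45.
Yosef free: 09:15-15:30, 15:45-16:15 (invert busy blocks within the working day).
Sofia ∩ Xiulan: 09:00-13:30.
Sofia ∩ Xiulan ∩ Yosef: 09:15-13:30.
Those are the intersection windows.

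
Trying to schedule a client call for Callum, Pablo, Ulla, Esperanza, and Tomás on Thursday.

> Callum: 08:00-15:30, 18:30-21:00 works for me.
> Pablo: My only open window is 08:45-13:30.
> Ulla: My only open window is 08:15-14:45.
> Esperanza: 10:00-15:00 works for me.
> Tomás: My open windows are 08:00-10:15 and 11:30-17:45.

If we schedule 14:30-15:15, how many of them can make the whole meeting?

2

Callum and Tomás can make the full 14:30-15:15 slot — that's 2.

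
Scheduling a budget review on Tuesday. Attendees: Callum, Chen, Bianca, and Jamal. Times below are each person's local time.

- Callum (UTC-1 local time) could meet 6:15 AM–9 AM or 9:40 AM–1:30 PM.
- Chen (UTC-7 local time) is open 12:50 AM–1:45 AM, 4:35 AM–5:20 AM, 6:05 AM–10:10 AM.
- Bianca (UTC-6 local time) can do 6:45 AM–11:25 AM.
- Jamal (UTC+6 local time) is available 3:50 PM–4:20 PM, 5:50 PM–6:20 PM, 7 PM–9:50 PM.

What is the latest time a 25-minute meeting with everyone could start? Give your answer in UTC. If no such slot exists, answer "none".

14:05

Callum in UTC: 07:15-10:00, 10:40-14:30 (add 1h to convert from UTC-1).
Chen in UTC: 07:50-08:45, 11:35-12:20, 13:05-17:10 (add 7h to convert from UTC-7).
Bianca in UTC: 12:45-17:25 (add 6h to convert from UTC-6).
Jamal in UTC: 09:50-10:20, 11:50-12:20, 13:00-15:50 (subtract 6h to convert from UTC+6).
Callum ∩ Chen: 07:50-08:45, 11:35-12:20, 13:05-14:30.
Callum ∩ Chen ∩ Bianca: 13:05-14:30.
Callum ∩ Chen ∩ Bianca ∩ Jamal: 13:05-14:30.
The last common window of at least 25 minutes is 13:05-14:30; a 25-minute meeting can start as late as 14:05 and still end by 14:30.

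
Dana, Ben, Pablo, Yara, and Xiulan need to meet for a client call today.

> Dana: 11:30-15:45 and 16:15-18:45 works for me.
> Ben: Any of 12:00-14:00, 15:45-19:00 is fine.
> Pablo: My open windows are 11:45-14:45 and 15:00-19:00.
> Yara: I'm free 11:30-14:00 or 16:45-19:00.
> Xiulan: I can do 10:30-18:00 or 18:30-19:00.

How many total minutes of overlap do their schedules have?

210

Dana ∩ Ben: 12:00-14:00, 16:15-18:45.
Dana ∩ Ben ∩ Pablo: 12:00-14:00, 16:15-18:45.
Dana ∩ Ben ∩ Pablo ∩ Yara: 12:00-14:00, 16:45-18:45.
Dana ∩ Ben ∩ Pablo ∩ Yara ∩ Xiulan: 12:00-14:00, 16:45-18:00, 18:30-18:45.
Summing the common windows: 120 + 75 + 15 = 210 minutes.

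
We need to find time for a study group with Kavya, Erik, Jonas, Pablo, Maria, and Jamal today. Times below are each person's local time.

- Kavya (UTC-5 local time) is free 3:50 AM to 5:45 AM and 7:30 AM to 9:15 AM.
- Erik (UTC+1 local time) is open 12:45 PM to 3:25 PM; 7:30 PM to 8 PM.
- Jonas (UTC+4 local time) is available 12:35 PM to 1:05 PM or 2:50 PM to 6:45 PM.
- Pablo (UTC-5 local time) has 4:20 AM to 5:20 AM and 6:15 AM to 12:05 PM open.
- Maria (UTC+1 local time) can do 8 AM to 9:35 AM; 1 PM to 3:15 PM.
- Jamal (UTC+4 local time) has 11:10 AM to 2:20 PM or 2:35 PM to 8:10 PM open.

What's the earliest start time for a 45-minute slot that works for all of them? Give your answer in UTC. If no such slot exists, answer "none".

12:30

Kavya in UTC: 08:50-10:45, 12:30-14:15 (add 5h to convert from UTC-5).
Erik in UTC: 11:45-14:25, 18:30-19:00 (subtract 1h to convert from UTC+1).
Jonas in UTC: 08:35-09:05, 10:50-14:45 (subtract 4h to convert from UTC+4).
Pablo in UTC: 09:20-10:20, 11:15-17:05 (add 5h to convert from UTC-5).
Maria in UTC: 07:00-08:35, 12:00-14:15 (subtract 1h to convert from UTC+1).
Jamal in UTC: 07:10-10:20, 10:35-16:10 (subtract 4h to convert from UTC+4).
Kavya ∩ Erik: 12:30-14:15.
Kavya ∩ Erik ∩ Jonas: 12:30-14:15.
Kavya ∩ Erik ∩ Jonas ∩ Pablo: 12:30-14:15.
Kavya ∩ Erik ∩ Jonas ∩ Pablo ∩ Maria: 12:30-14:15.
Kavya ∩ Erik ∩ Jonas ∩ Pablo ∩ Maria ∩ Jamal: 12:30-14:15.
The first common window of at least 45 minutes is 12:30-14:15, so the earliest start is 12:30.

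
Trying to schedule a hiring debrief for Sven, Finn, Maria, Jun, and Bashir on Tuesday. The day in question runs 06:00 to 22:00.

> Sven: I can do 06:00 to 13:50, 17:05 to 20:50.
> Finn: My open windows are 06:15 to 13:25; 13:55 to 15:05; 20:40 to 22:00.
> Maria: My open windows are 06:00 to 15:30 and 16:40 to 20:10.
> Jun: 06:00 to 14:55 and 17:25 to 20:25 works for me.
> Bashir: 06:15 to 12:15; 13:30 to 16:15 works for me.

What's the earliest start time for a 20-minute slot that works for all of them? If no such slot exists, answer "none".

06:15

Sven ∩ Finn: 06:15-13:25, 20:40-20:50.
Sven ∩ Finn ∩ Maria: 06:15-13:25.
Sven ∩ Finn ∩ Maria ∩ Jun: 06:15-13:25.
Sven ∩ Finn ∩ Maria ∩ Jun ∩ Bashir: 06:15-12:15.
The first common window of at least 20 minutes is 06:15-12:15, so the earliest start is 06:15.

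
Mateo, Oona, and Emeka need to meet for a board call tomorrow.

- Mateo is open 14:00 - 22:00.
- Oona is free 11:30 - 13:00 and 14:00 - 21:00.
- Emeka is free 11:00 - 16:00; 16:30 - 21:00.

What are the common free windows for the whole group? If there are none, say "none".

14:00-16:00, 16:30-21:00

Mateo ∩ Oona: 14:00-21:00.
Mateo ∩ Oona ∩ Emeka: 14:00-16:00, 16:30-21:00.
So the common availability across everyone is 14:00-16:00, 16:30-21:00.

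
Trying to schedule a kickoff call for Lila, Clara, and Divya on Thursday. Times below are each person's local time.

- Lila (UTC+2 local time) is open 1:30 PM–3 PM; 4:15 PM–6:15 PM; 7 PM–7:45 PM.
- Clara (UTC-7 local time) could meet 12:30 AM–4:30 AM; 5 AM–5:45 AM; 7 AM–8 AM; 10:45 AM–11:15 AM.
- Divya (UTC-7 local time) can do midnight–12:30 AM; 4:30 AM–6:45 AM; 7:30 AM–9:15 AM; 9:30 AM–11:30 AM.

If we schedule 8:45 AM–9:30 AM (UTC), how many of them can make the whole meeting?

Lila in UTC: 11:30-13:00, 14:15-16:15, 17:00-17:45 (subtract 2h to convert from UTC+2).
Clara in UTC: 07:30-11:30, 12:00-12:45, 14:00-15:00, 17:45-18:15 (add 7h to convert from UTC-7).
Divya in UTC: 07:00-07:30, 11:30-13:45, 14:30-16:15, 16:30-18:30 (add 7h to convert from UTC-7).
Clara can make the full 08:45-09:30 slot — that's 1.

1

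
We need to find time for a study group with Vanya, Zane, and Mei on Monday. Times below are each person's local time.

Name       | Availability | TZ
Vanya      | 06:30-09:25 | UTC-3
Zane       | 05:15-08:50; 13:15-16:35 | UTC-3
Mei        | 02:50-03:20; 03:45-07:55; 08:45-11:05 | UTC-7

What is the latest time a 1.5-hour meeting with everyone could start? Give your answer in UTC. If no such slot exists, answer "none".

Vanya in UTC: 09:30-12:25 (add 3h to convert from UTC-3).
Zane in UTC: 08:15-11:50, 16:15-19:35 (add 3h to convert from UTC-3).
Mei in UTC: 09:50-10:20, 10:45-14:55, 15:45-18:05 (add 7h to convert from UTC-7).
Vanya ∩ Zane: 09:30-11:50.
Vanya ∩ Zane ∩ Mei: 09:50-10:20, 10:45-11:50.
No common window is at least 90 minutes long.

none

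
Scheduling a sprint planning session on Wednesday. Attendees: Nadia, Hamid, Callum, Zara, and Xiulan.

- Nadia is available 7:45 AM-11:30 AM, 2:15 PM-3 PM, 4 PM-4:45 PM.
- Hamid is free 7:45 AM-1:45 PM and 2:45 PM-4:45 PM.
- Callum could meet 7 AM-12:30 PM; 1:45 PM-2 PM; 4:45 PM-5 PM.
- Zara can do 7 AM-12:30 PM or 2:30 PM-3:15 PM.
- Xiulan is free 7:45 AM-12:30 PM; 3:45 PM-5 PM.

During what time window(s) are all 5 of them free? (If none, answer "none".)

07:45-11:30

Nadia ∩ Hamid: 07:45-11:30, 14:45-15:00, 16:00-16:45.
Nadia ∩ Hamid ∩ Callum: 07:45-11:30.
Nadia ∩ Hamid ∩ Callum ∩ Zara: 07:45-11:30.
Nadia ∩ Hamid ∩ Callum ∩ Zara ∩ Xiulan: 07:45-11:30.
So the common availability across everyone is 07:45-11:30.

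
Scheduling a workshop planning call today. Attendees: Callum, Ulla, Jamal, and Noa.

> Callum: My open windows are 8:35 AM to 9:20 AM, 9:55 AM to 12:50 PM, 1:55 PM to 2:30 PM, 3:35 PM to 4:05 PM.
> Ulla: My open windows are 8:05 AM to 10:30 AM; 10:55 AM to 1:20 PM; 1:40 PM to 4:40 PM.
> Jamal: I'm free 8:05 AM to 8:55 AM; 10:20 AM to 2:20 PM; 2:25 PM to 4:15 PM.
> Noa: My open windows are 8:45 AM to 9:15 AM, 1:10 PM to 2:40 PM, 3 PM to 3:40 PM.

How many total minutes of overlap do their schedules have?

Callum ∩ Ulla: 08:35-09:20, 09:55-10:30, 10:55-12:50, 13:55-14:30, 15:35-16:05.
Callum ∩ Ulla ∩ Jamal: 08:35-08:55, 10:20-10:30, 10:55-12:50, 13:55-14:20, 14:25-14:30, 15:35-16:05.
Callum ∩ Ulla ∩ Jamal ∩ Noa: 08:45-08:55, 13:55-14:20, 14:25-14:30, 15:35-15:40.
So the common availability across everyone is 08:45-08:55, 13:55-14:20, 14:25-14:30, 15:35-15:40.
Summing the common windows: 10 + 25 + 5 + 5 = 45 minutes.

45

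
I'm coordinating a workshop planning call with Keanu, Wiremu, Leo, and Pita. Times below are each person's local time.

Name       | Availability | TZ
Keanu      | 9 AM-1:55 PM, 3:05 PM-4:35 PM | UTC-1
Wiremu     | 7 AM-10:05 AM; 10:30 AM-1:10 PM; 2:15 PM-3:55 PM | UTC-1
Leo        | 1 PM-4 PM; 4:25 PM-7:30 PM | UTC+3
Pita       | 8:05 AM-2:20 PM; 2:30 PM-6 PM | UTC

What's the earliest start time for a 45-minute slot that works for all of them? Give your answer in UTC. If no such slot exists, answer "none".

10:00

Keanu in UTC: 10:00-14:55, 16:05-17:35 (add 1h to convert from UTC-1).
Wiremu in UTC: 08:00-11:05, 11:30-14:10, 15:15-16:55 (add 1h to convert from UTC-1).
Leo in UTC: 10:00-13:00, 13:25-16:30 (subtract 3h to convert from UTC+3).
Pita in UTC: 08:05-14:20, 14:30-18:00.
Keanu ∩ Wiremu: 10:00-11:05, 11:30-14:10, 16:05-16:55.
Keanu ∩ Wiremu ∩ Leo: 10:00-11:05, 11:30-13:00, 13:25-14:10, 16:05-16:30.
Keanu ∩ Wiremu ∩ Leo ∩ Pita: 10:00-11:05, 11:30-13:00, 13:25-14:10, 16:05-16:30.
The first common window of at least 45 minutes is 10:00-11:05, so the earliest start is 10:00.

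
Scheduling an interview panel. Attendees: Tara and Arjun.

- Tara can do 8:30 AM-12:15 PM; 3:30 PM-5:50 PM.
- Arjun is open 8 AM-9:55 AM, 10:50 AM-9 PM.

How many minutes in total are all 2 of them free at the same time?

Tara ∩ Arjun: 08:30-09:55, 10:50-12:15, 15:30-17:50.
So the common availability across everyone is 08:30-09:55, 10:50-12:15, 15:30-17:50.
Summing the common windows: 85 + 85 + 140 = 310 minutes.

310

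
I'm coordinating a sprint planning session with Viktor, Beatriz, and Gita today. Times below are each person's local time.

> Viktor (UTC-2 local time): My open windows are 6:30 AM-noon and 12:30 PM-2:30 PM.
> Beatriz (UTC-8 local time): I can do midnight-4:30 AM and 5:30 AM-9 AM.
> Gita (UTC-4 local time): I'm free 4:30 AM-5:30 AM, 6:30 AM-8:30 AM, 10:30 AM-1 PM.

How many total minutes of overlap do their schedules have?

300

Viktor in UTC: 08:30-14:00, 14:30-16:30 (add 2h to convert from UTC-2).
Beatriz in UTC: 08:00-12:30, 13:30-17:00 (add 8h to convert from UTC-8).
Gita in UTC: 08:30-09:30, 10:30-12:30, 14:30-17:00 (add 4h to convert from UTC-4).
Viktor ∩ Beatriz: 08:30-12:30, 13:30-14:00, 14:30-16:30.
Viktor ∩ Beatriz ∩ Gita: 08:30-09:30, 10:30-12:30, 14:30-16:30.
Summing the common windows: 60 + 120 + 120 = 300 minutes.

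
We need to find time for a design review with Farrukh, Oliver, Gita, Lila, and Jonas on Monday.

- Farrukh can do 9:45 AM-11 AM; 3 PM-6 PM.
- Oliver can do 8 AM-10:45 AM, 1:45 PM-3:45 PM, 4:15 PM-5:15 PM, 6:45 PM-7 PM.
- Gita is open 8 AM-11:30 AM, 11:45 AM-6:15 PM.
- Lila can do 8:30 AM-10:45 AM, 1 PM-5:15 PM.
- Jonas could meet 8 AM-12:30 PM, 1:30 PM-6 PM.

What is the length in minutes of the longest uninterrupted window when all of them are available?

Farrukh ∩ Oliver: 09:45-10:45, 15:00-15:45, 16:15-17:15.
Farrukh ∩ Oliver ∩ Gita: 09:45-10:45, 15:00-15:45, 16:15-17:15.
Farrukh ∩ Oliver ∩ Gita ∩ Lila: 09:45-10:45, 15:00-15:45, 16:15-17:15.
Farrukh ∩ Oliver ∩ Gita ∩ Lila ∩ Jonas: 09:45-10:45, 15:00-15:45, 16:15-17:15.
The longest is 09:45-10:45 at 60 minutes.

60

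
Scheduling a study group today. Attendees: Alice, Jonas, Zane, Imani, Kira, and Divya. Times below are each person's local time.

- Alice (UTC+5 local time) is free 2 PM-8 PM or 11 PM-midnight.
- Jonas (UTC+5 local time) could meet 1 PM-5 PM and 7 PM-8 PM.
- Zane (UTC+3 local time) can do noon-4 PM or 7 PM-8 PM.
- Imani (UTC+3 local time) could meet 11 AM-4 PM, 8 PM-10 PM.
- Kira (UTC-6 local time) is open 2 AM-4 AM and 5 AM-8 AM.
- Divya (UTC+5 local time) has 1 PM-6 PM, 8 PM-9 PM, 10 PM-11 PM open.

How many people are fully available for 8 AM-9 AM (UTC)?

4

Alice in UTC: 09:00-15:00, 18:00-19:00 (subtract 5h to convert from UTC+5).
Jonas in UTC: 08:00-12:00, 14:00-15:00 (subtract 5h to convert from UTC+5).
Zane in UTC: 09:00-13:00, 16:00-17:00 (subtract 3h to convert from UTC+3).
Imani in UTC: 08:00-13:00, 17:00-19:00 (subtract 3h to convert from UTC+3).
Kira in UTC: 08:00-10:00, 11:00-14:00 (add 6h to convert from UTC-6).
Divya in UTC: 08:00-13:00, 15:00-16:00, 17:00-18:00 (subtract 5h to convert from UTC+5).
Jonas, Imani, Kira, and Divya can make the full 08:00-09:00 slot — that's 4.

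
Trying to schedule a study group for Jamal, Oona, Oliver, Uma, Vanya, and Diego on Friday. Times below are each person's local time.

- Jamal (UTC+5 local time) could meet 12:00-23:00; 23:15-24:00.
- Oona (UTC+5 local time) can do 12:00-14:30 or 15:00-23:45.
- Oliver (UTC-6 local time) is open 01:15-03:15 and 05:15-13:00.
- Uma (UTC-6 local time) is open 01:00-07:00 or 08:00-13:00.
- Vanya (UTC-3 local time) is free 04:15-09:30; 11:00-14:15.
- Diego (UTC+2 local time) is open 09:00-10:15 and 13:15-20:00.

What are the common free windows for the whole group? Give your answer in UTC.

Jamal in UTC: 07:00-18:00, 18:15-19:00 (subtract 5h to convert from UTC+5).
Oona in UTC: 07:00-09:30, 10:00-18:45 (subtract 5h to convert from UTC+5).
Oliver in UTC: 07:15-09:15, 11:15-19:00 (add 6h to convert from UTC-6).
Uma in UTC: 07:00-13:00, 14:00-19:00 (add 6h to convert from UTC-6).
Vanya in UTC: 07:15-12:30, 14:00-17:15 (add 3h to convert from UTC-3).
Diego in UTC: 07:00-08:15, 11:15-18:00 (subtract 2h to convert from UTC+2).
Jamal ∩ Oona: 07:00-09:30, 10:00-18:00, 18:15-18:45.
Jamal ∩ Oona ∩ Oliver: 07:15-09:15, 11:15-18:00, 18:15-18:45.
Jamal ∩ Oona ∩ Oliver ∩ Uma: 07:15-09:15, 11:15-13:00, 14:00-18:00, 18:15-18:45.
Jamal ∩ Oona ∩ Oliver ∩ Uma ∩ Vanya: 07:15-09:15, 11:15-12:30, 14:00-17:15.
Jamal ∩ Oona ∩ Oliver ∩ Uma ∩ Vanya ∩ Diego: 07:15-08:15, 11:15-12:30, 14:00-17:15.
Those are the intersection windows.

07:15-08:15, 11:15-12:30, 14:00-17:15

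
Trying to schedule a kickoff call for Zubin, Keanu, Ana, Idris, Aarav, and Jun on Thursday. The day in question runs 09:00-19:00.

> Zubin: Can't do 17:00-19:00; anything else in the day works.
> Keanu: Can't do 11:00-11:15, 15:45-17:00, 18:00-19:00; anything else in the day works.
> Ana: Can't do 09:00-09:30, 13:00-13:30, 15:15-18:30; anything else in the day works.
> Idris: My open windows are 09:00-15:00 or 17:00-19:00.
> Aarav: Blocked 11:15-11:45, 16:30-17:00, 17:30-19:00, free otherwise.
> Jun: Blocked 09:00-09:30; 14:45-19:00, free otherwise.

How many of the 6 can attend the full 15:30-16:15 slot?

Zubin free: 09:00-17:00 (invert busy blocks within the working day).
Keanu free: 09:00-11:00, 11:15-15:45, 17:00-18:00 (invert busy blocks within the working day).
Ana free: 09:30-13:00, 13:30-15:15, 18:30-19:00 (invert busy blocks within the working day).
Idris free: 09:00-15:00, 17:00-19:00.
Aarav free: 09:00-11:15, 11:45-16:30, 17:00-17:30 (invert busy blocks within the working day).
Jun free: 09:30-14:45 (invert busy blocks within the working day).
Zubin and Aarav can make the full 15:30-16:15 slot — that's 2.

2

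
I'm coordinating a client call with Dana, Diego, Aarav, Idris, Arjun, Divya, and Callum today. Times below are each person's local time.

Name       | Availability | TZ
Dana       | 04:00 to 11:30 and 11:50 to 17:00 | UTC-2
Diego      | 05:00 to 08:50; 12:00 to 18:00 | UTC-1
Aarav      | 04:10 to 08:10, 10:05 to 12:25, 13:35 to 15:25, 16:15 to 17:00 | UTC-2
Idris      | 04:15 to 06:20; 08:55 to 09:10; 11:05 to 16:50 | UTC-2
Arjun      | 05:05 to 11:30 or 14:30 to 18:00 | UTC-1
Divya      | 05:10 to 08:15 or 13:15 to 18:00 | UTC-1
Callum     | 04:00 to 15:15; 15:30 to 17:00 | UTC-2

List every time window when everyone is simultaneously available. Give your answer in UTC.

Dana in UTC: 06:00-13:30, 13:50-19:00 (add 2h to convert from UTC-2).
Diego in UTC: 06:00-09:50, 13:00-19:00 (add 1h to convert from UTC-1).
Aarav in UTC: 06:10-10:10, 12:05-14:25, 15:35-17:25, 18:15-19:00 (add 2h to convert from UTC-2).
Idris in UTC: 06:15-08:20, 10:55-11:10, 13:05-18:50 (add 2h to convert from UTC-2).
Arjun in UTC: 06:05-12:30, 15:30-19:00 (add 1h to convert from UTC-1).
Divya in UTC: 06:10-09:15, 14:15-19:00 (add 1h to convert from UTC-1).
Callum in UTC: 06:00-17:15, 17:30-19:00 (add 2h to convert from UTC-2).
Dana ∩ Diego: 06:00-09:50, 13:00-13:30, 13:50-19:00.
Dana ∩ Diego ∩ Aarav: 06:10-09:50, 13:00-13:30, 13:50-14:25, 15:35-17:25, 18:15-19:00.
Dana ∩ Diego ∩ Aarav ∩ Idris: 06:15-08:20, 13:05-13:30, 13:50-14:25, 15:35-17:25, 18:15-18:50.
Dana ∩ Diego ∩ Aarav ∩ Idris ∩ Arjun: 06:15-08:20, 15:35-17:25, 18:15-18:50.
Dana ∩ Diego ∩ Aarav ∩ Idris ∩ Arjun ∩ Divya: 06:15-08:20, 15:35-17:25, 18:15-18:50.
Dana ∩ Diego ∩ Aarav ∩ Idris ∩ Arjun ∩ Divya ∩ Callum: 06:15-08:20, 15:35-17:15, 18:15-18:50.

06:15-08:20, 15:35-17:15, 18:15-18:50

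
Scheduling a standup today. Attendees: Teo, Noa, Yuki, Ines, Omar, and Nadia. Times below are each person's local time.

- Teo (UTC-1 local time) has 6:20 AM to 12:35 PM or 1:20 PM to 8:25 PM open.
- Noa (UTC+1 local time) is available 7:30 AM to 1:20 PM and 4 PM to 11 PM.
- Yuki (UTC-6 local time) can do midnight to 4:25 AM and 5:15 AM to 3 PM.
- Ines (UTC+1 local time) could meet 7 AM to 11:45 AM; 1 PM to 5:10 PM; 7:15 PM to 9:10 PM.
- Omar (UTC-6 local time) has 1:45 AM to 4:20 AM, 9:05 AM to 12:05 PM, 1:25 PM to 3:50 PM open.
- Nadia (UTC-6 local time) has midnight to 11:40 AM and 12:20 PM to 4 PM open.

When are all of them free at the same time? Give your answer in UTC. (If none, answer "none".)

Teo in UTC: 07:20-13:35, 14:20-21:25 (add 1h to convert from UTC-1).
Noa in UTC: 06:30-12:20, 15:00-22:00 (subtract 1h to convert from UTC+1).
Yuki in UTC: 06:00-10:25, 11:15-21:00 (add 6h to convert from UTC-6).
Ines in UTC: 06:00-10:45, 12:00-16:10, 18:15-20:10 (subtract 1h to convert from UTC+1).
Omar in UTC: 07:45-10:20, 15:05-18:05, 19:25-21:50 (add 6h to convert from UTC-6).
Nadia in UTC: 06:00-17:40, 18:20-22:00 (add 6h to convert from UTC-6).
Teo ∩ Noa: 07:20-12:20, 15:00-21:25.
Teo ∩ Noa ∩ Yuki: 07:20-10:25, 11:15-12:20, 15:00-21:00.
Teo ∩ Noa ∩ Yuki ∩ Ines: 07:20-10:25, 12:00-12:20, 15:00-16:10, 18:15-20:10.
Teo ∩ Noa ∩ Yuki ∩ Ines ∩ Omar: 07:45-10:20, 15:05-16:10, 19:25-20:10.
Teo ∩ Noa ∩ Yuki ∩ Ines ∩ Omar ∩ Nadia: 07:45-10:20, 15:05-16:10, 19:25-20:10.
So the common availability across everyone is 07:45-10:20, 15:05-16:10, 19:25-20:10.

07:45-10:20, 15:05-16:10, 19:25-20:10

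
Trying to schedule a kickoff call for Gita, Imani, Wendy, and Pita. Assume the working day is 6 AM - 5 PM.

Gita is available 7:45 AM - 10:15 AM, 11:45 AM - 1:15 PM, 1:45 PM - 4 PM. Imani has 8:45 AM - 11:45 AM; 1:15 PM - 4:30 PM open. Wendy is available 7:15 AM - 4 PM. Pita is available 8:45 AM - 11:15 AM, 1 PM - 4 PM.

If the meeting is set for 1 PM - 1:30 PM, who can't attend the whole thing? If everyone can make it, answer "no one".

Gita: not fully free for 13:00-13:30. Imani: not fully free for 13:00-13:30. Wendy: free for 13:00-13:30. Pita: free for 13:00-13:30.

Gita, Imani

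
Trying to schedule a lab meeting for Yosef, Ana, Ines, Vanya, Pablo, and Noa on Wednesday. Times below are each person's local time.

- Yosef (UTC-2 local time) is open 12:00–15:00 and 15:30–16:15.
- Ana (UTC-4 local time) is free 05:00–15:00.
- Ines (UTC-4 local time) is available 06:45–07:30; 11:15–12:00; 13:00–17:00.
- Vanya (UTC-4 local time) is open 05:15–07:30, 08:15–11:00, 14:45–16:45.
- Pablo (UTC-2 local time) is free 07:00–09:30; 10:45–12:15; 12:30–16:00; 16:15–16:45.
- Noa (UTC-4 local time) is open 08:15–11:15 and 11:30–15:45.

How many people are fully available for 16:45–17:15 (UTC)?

3

Yosef in UTC: 14:00-17:00, 17:30-18:15 (add 2h to convert from UTC-2).
Ana in UTC: 09:00-19:00 (add 4h to convert from UTC-4).
Ines in UTC: 10:45-11:30, 15:15-16:00, 17:00-21:00 (add 4h to convert from UTC-4).
Vanya in UTC: 09:15-11:30, 12:15-15:00, 18:45-20:45 (add 4h to convert from UTC-4).
Pablo in UTC: 09:00-11:30, 12:45-14:15, 14:30-18:00, 18:15-18:45 (add 2h to convert from UTC-2).
Noa in UTC: 12:15-15:15, 15:30-19:45 (add 4h to convert from UTC-4).
Ana, Pablo, and Noa can make the full 16:45-17:15 slot — that's 3.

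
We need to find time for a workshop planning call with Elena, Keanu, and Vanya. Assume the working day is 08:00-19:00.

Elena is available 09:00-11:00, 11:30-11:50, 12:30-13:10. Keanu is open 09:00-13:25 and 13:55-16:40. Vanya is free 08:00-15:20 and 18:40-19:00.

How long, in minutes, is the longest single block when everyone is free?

120

Elena ∩ Keanu: 09:00-11:00, 11:30-11:50, 12:30-13:10.
Elena ∩ Keanu ∩ Vanya: 09:00-11:00, 11:30-11:50, 12:30-13:10.
So the common availability across everyone is 09:00-11:00, 11:30-11:50, 12:30-13:10.
The longest is 09:00-11:00 at 120 minutes.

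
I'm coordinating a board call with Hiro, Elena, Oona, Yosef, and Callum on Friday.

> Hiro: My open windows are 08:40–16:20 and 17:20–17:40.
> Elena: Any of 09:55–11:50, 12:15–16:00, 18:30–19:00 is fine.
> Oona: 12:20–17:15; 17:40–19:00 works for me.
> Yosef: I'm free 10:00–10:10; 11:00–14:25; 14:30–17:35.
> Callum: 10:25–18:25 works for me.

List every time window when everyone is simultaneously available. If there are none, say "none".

12:20-14:25, 14:30-16:00

Hiro ∩ Elena: 09:55-11:50, 12:15-16:00.
Hiro ∩ Elena ∩ Oona: 12:20-16:00.
Hiro ∩ Elena ∩ Oona ∩ Yosef: 12:20-14:25, 14:30-16:00.
Hiro ∩ Elena ∩ Oona ∩ Yosef ∩ Callum: 12:20-14:25, 14:30-16:00.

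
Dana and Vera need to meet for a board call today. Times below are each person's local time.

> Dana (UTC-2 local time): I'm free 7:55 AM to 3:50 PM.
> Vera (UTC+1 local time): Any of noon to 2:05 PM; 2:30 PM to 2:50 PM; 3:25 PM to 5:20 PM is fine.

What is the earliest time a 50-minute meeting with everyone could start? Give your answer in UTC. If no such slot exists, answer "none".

Dana in UTC: 09:55-17:50 (add 2h to convert from UTC-2).
Vera in UTC: 11:00-13:05, 13:30-13:50, 14:25-16:20 (subtract 1h to convert from UTC+1).
Dana ∩ Vera: 11:00-13:05, 13:30-13:50, 14:25-16:20.
The first common window of at least 50 minutes is 11:00-13:05, so the earliest start is 11:00.

11:00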